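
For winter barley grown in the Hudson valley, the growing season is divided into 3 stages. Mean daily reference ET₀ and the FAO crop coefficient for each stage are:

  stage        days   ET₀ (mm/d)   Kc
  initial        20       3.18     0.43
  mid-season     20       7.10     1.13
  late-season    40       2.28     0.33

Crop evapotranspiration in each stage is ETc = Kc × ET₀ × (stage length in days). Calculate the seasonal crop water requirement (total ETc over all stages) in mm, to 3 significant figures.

initial: 0.43 × 3.18 × 20 = 27.35 mm
mid-season: 1.13 × 7.10 × 20 = 160.46 mm
late-season: 0.33 × 2.28 × 40 = 30.10 mm
Seasonal total = 217.91 mm

218 mm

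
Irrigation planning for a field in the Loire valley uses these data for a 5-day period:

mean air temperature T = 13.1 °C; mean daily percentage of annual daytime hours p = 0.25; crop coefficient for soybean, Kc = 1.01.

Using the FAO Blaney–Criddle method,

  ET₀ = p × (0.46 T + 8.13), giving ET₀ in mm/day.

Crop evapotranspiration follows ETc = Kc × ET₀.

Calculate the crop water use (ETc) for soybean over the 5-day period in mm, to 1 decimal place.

ET₀ = 0.25 × (0.46 × 13.1 + 8.13) = 0.25 × 14.156 = 3.5390 mm/d
ETc = Kc × ET₀ = 1.01 × 3.5390 = 3.5744 mm/d
Over 5 days: 3.5744 × 5 = 17.872 mm

17.9 mm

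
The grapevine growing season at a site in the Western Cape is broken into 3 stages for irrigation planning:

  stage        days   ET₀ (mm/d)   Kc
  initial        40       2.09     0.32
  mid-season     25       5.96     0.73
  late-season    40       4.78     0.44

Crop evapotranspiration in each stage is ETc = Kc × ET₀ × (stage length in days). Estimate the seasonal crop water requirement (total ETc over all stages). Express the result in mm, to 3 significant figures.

initial: 0.32 × 2.09 × 40 = 26.75 mm
mid-season: 0.73 × 5.96 × 25 = 108.77 mm
late-season: 0.44 × 4.78 × 40 = 84.13 mm
Seasonal total = 219.65 mm

220 mm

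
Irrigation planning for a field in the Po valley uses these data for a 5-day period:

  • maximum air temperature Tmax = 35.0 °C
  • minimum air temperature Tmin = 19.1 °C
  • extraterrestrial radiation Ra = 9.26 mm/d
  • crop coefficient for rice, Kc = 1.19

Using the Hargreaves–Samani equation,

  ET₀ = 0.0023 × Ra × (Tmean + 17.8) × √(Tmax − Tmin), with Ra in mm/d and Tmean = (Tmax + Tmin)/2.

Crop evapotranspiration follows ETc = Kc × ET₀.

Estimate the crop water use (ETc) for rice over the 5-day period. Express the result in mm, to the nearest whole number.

23 mm

Tmean = (35.0 + 19.1)/2 = 27.05 °C
ET₀ = 0.0023 × 9.26 × (27.05 + 17.8) × √15.9 = 0.0023 × 9.26 × 44.85 × 3.9875 = 3.8089 mm/d
ETc = Kc × ET₀ = 1.19 × 3.8089 = 4.5326 mm/d
Over 5 days: 4.5326 × 5 = 22.663 mm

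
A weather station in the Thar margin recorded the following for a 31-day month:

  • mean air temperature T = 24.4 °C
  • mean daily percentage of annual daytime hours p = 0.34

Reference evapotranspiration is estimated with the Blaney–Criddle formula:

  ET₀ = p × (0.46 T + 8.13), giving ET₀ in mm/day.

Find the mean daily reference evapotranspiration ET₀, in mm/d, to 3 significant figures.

ET₀ = 0.34 × (0.46 × 24.4 + 8.13) = 0.34 × 19.354 = 6.5804 mm/d

6.58 mm/d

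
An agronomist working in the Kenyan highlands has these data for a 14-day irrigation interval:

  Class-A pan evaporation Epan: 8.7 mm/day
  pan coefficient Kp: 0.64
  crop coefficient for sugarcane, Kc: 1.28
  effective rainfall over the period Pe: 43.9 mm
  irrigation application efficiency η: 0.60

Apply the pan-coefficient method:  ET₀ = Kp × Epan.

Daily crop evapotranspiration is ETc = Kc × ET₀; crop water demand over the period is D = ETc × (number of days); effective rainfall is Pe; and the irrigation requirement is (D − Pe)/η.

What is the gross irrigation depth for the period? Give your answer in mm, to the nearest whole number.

ET₀ = 0.64 × 8.7 = 5.5680 mm/d
ETc = Kc × ET₀ = 1.28 × 5.5680 = 7.1270 mm/d
Crop demand D = ETc × 14 d = 7.1270 × 14 = 99.778 mm
D − Pe = 99.778 − 43.9 = 55.878 mm
Gross irrigation = 55.878 / 0.60 = 93.130 mm

93 mm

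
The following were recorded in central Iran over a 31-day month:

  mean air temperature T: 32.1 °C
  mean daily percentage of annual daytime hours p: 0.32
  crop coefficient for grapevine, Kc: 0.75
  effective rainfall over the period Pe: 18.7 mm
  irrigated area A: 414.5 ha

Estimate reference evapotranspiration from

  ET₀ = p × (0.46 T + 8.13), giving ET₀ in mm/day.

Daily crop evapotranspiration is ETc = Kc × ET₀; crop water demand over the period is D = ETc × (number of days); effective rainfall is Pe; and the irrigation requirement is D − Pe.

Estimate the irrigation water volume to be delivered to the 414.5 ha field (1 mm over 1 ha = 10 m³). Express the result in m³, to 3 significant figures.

629000 m³

ET₀ = 0.32 × (0.46 × 32.1 + 8.13) = 0.32 × 22.896 = 7.3267 mm/d
ETc = Kc × ET₀ = 0.75 × 7.3267 = 5.4950 mm/d
Crop demand D = ETc × 31 d = 5.4950 × 31 = 170.345 mm
D − Pe = 170.345 − 18.7 = 151.645 mm
Volume = 151.645 mm × 414.5 ha × 10 = 628568.5 m³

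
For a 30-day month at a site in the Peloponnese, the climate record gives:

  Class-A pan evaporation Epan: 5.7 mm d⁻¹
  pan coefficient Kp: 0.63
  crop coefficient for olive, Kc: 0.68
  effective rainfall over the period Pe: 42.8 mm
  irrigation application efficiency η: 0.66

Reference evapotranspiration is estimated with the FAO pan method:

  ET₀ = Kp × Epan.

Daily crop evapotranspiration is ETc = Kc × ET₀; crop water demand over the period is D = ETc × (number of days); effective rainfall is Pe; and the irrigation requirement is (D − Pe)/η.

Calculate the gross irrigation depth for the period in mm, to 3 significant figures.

46.1 mm

ET₀ = 0.63 × 5.7 = 3.5910 mm/d
ETc = Kc × ET₀ = 0.68 × 3.5910 = 2.4419 mm/d
Crop demand D = ETc × 30 d = 2.4419 × 30 = 73.257 mm
D − Pe = 73.257 − 42.8 = 30.457 mm
Gross irrigation = 30.457 / 0.66 = 46.147 mm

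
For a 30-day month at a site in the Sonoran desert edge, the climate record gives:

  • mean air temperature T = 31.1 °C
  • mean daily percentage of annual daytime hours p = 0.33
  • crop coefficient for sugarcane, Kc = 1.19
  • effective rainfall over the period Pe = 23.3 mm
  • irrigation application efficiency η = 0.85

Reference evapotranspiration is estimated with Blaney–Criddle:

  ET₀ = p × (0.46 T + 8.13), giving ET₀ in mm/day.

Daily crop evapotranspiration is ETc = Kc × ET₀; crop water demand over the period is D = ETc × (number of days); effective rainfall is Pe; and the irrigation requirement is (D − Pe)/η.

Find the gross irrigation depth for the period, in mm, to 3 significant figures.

ET₀ = 0.33 × (0.46 × 31.1 + 8.13) = 0.33 × 22.436 = 7.4039 mm/d
ETc = Kc × ET₀ = 1.19 × 7.4039 = 8.8106 mm/d
Crop demand D = ETc × 30 d = 8.8106 × 30 = 264.318 mm
D − Pe = 264.318 − 23.3 = 241.018 mm
Gross irrigation = 241.018 / 0.85 = 283.551 mm

284 mm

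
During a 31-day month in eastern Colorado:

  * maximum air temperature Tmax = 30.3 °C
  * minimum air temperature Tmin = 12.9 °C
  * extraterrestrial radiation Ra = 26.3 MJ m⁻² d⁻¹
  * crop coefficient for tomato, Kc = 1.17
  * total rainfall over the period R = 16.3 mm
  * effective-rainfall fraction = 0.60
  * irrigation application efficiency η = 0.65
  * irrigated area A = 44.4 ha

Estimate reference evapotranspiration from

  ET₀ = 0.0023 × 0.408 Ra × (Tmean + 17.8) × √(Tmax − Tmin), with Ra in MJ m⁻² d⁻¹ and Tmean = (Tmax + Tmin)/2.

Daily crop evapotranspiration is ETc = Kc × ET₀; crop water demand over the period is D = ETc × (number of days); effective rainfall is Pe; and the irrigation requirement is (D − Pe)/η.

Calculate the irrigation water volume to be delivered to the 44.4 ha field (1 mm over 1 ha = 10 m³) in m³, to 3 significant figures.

93800 m³

Tmean = (30.3 + 12.9)/2 = 21.60 °C
0.408 Ra = 0.408 × 26.3 = 10.7304 mm/d equivalent
ET₀ = 0.0023 × 10.7304 × (21.60 + 17.8) × √17.4 = 0.0023 × 10.7304 × 39.40 × 4.1713 = 4.0561 mm/d
ETc = Kc × ET₀ = 1.17 × 4.0561 = 4.7456 mm/d
Crop demand D = ETc × 31 d = 4.7456 × 31 = 147.114 mm
Pe = 0.60 × 16.3 = 9.780 mm
D − Pe = 147.114 − 9.780 = 137.334 mm
Gross irrigation = 137.334 / 0.65 = 211.283 mm
Volume = 211.283 mm × 44.4 ha × 10 = 93809.7 m³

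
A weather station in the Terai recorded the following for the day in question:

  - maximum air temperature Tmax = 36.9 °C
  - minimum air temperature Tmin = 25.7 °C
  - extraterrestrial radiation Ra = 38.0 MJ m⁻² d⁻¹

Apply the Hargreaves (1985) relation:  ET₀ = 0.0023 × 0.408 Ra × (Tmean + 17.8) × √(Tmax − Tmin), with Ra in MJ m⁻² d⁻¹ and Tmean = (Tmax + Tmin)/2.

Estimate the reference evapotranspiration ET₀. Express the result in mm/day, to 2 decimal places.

5.86 mm/day

Tmean = (36.9 + 25.7)/2 = 31.30 °C
0.408 Ra = 0.408 × 38.0 = 15.5040 mm/d equivalent
ET₀ = 0.0023 × 15.5040 × (31.30 + 17.8) × √11.2 = 0.0023 × 15.5040 × 49.10 × 3.3466 = 5.8595 mm/d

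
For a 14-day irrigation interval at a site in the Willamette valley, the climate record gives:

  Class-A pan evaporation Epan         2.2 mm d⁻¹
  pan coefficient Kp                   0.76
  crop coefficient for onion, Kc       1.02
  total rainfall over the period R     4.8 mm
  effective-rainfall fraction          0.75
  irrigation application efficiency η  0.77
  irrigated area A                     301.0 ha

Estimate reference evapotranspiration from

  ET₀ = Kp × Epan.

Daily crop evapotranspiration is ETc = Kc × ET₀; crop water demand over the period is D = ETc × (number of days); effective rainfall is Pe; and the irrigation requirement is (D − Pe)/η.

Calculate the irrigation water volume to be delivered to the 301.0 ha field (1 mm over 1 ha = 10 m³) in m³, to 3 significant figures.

ET₀ = 0.76 × 2.2 = 1.6720 mm/d
ETc = Kc × ET₀ = 1.02 × 1.6720 = 1.7054 mm/d
Crop demand D = ETc × 14 d = 1.7054 × 14 = 23.876 mm
Pe = 0.75 × 4.8 = 3.600 mm
D − Pe = 23.876 − 3.600 = 20.276 mm
Gross irrigation = 20.276 / 0.77 = 26.332 mm
Volume = 26.332 mm × 301.0 ha × 10 = 79259.3 m³

79300 m³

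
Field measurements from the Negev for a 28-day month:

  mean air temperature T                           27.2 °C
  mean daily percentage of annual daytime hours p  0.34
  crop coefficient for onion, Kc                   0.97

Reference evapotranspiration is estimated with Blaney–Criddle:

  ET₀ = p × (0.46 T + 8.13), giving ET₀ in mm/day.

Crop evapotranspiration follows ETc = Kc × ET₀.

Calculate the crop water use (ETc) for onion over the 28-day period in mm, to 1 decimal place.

ET₀ = 0.34 × (0.46 × 27.2 + 8.13) = 0.34 × 20.642 = 7.0183 mm/d
ETc = Kc × ET₀ = 0.97 × 7.0183 = 6.8078 mm/d
Over 28 days: 6.8078 × 28 = 190.618 mm

190.6 mm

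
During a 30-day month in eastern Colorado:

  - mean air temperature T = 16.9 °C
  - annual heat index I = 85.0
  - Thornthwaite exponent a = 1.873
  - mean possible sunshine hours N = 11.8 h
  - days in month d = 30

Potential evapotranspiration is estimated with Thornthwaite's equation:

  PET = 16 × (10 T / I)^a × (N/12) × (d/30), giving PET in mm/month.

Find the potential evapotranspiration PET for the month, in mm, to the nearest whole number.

57 mm

10T/I = 10 × 16.9 / 85.0 = 1.9882
(10T/I)^a = 1.9882^1.873 = 3.6226
Uncorrected PET = 16 × 3.6226 = 57.962 mm
Correction = (N/12)(d/30) = (11.8/12)(30/30) = 0.9833
PET = 57.962 × 0.9833 = 56.994 mm/month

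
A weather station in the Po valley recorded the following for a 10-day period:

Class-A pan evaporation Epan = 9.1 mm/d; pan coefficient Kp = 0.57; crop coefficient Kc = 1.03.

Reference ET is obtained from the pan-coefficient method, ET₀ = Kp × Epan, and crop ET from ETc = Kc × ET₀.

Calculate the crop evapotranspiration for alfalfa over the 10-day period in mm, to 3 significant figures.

53.4 mm

ET₀ = 0.57 × 9.1 = 5.1870 mm/d
ETc = Kc × ET₀ = 1.03 × 5.1870 = 5.3426 mm/d
Over 10 days: 5.3426 × 10 = 53.426 mm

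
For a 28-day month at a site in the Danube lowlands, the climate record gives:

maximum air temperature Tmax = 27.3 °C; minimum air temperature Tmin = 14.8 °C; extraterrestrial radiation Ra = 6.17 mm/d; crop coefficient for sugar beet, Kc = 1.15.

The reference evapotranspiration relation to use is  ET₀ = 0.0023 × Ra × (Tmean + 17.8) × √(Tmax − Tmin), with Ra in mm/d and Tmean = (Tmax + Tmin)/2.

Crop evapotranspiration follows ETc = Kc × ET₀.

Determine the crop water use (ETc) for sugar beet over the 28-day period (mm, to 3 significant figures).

Tmean = (27.3 + 14.8)/2 = 21.05 °C
ET₀ = 0.0023 × 6.17 × (21.05 + 17.8) × √12.5 = 0.0023 × 6.17 × 38.85 × 3.5355 = 1.9492 mm/d
ETc = Kc × ET₀ = 1.15 × 1.9492 = 2.2416 mm/d
Over 28 days: 2.2416 × 28 = 62.765 mm

62.8 mm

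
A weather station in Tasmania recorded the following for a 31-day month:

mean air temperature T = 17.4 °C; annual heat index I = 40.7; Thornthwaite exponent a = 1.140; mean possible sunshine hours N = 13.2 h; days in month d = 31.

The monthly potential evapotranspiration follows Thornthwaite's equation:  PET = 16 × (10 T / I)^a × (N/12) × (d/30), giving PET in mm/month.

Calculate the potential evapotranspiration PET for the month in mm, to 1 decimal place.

95.3 mm

10T/I = 10 × 17.4 / 40.7 = 4.2752
(10T/I)^a = 4.2752^1.140 = 5.2395
Uncorrected PET = 16 × 5.2395 = 83.832 mm
Correction = (N/12)(d/30) = (13.2/12)(31/30) = 1.1367
PET = 83.832 × 1.1367 = 95.292 mm/month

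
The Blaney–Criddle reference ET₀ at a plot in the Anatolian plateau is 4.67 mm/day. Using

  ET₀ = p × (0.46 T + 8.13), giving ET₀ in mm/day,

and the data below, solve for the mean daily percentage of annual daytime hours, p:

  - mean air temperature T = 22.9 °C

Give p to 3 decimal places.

p = ET₀ / (0.46 T + 8.13) = 4.67 / (0.46 × 22.9 + 8.13) = 4.67 / 18.664 = 0.2502

0.250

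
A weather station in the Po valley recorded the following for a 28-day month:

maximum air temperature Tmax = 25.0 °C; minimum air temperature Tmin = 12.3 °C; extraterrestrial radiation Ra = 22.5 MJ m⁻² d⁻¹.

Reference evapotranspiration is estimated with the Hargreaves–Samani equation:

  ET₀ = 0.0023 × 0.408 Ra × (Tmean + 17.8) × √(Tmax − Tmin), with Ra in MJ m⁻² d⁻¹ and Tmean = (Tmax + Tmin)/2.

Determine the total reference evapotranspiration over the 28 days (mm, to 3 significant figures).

76.8 mm

Tmean = (25.0 + 12.3)/2 = 18.65 °C
0.408 Ra = 0.408 × 22.5 = 9.1800 mm/d equivalent
ET₀ = 0.0023 × 9.1800 × (18.65 + 17.8) × √12.7 = 0.0023 × 9.1800 × 36.45 × 3.5637 = 2.7426 mm/d
Over 28 days: 2.7426 × 28 = 76.793 mm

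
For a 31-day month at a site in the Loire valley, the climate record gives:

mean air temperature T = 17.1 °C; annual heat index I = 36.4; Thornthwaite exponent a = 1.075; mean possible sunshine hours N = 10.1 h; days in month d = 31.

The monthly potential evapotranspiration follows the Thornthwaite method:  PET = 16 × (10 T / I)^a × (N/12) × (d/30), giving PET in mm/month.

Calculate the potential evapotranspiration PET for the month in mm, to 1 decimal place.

10T/I = 10 × 17.1 / 36.4 = 4.6978
(10T/I)^a = 4.6978^1.075 = 5.2758
Uncorrected PET = 16 × 5.2758 = 84.413 mm
Correction = (N/12)(d/30) = (10.1/12)(31/30) = 0.8697
PET = 84.413 × 0.8697 = 73.414 mm/month

73.4 mm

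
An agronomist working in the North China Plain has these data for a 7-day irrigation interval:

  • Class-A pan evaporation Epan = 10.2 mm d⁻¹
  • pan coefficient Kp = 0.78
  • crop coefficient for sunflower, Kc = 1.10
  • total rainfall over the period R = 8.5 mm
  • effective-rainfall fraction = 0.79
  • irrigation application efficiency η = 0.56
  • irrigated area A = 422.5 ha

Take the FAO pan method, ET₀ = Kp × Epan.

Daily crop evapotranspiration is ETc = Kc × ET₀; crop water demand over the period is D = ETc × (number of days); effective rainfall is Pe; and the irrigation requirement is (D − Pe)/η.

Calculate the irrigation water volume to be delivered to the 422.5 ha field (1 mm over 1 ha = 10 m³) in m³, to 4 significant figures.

ET₀ = 0.78 × 10.2 = 7.9560 mm/d
ETc = Kc × ET₀ = 1.10 × 7.9560 = 8.7516 mm/d
Crop demand D = ETc × 7 d = 8.7516 × 7 = 61.261 mm
Pe = 0.79 × 8.5 = 6.715 mm
D − Pe = 61.261 − 6.715 = 54.546 mm
Gross irrigation = 54.546 / 0.56 = 97.404 mm
Volume = 97.404 mm × 422.5 ha × 10 = 411531.9 m³

411500 m³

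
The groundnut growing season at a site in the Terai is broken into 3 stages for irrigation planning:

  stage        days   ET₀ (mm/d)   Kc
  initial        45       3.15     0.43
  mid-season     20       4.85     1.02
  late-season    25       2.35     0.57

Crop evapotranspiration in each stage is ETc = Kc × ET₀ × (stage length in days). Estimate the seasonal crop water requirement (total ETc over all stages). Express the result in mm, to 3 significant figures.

193 mm

initial: 0.43 × 3.15 × 45 = 60.95 mm
mid-season: 1.02 × 4.85 × 20 = 98.94 mm
late-season: 0.57 × 2.35 × 25 = 33.49 mm
Seasonal total = 193.38 mm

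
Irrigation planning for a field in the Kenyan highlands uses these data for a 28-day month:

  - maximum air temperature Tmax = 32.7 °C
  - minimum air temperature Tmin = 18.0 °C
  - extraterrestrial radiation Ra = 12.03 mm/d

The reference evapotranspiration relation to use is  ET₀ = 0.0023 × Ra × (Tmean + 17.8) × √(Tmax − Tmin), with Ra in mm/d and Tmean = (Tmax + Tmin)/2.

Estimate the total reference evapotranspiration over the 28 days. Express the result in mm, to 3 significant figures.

128 mm

Tmean = (32.7 + 18.0)/2 = 25.35 °C
ET₀ = 0.0023 × 12.03 × (25.35 + 17.8) × √14.7 = 0.0023 × 12.03 × 43.15 × 3.8341 = 4.5776 mm/d
Over 28 days: 4.5776 × 28 = 128.173 mm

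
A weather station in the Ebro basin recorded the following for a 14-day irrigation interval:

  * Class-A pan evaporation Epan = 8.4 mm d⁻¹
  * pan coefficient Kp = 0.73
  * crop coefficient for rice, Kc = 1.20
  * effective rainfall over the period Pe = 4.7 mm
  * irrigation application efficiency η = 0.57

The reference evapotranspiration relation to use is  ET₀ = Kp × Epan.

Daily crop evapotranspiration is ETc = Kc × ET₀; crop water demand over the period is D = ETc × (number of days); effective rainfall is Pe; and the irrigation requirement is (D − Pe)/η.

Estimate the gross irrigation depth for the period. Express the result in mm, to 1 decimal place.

ET₀ = 0.73 × 8.4 = 6.1320 mm/d
ETc = Kc × ET₀ = 1.20 × 6.1320 = 7.3584 mm/d
Crop demand D = ETc × 14 d = 7.3584 × 14 = 103.018 mm
D − Pe = 103.018 − 4.7 = 98.318 mm
Gross irrigation = 98.318 / 0.57 = 172.488 mm

172.5 mm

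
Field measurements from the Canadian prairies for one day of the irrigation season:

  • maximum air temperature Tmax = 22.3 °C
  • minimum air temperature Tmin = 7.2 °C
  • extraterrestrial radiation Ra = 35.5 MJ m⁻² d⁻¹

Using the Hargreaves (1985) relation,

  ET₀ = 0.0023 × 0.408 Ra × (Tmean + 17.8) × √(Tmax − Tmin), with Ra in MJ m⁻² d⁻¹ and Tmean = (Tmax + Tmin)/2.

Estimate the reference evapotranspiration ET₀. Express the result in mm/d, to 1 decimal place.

Tmean = (22.3 + 7.2)/2 = 14.75 °C
0.408 Ra = 0.408 × 35.5 = 14.4840 mm/d equivalent
ET₀ = 0.0023 × 14.4840 × (14.75 + 17.8) × √15.1 = 0.0023 × 14.4840 × 32.55 × 3.8859 = 4.2137 mm/d

4.2 mm/d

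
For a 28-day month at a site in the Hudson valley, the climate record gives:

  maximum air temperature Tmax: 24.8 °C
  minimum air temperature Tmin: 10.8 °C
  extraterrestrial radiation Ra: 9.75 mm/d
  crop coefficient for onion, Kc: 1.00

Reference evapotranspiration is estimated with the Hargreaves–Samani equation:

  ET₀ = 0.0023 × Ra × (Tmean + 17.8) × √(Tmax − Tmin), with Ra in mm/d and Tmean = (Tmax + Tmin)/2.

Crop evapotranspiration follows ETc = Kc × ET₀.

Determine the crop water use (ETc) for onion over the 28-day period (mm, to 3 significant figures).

Tmean = (24.8 + 10.8)/2 = 17.80 °C
ET₀ = 0.0023 × 9.75 × (17.80 + 17.8) × √14.0 = 0.0023 × 9.75 × 35.60 × 3.7417 = 2.9871 mm/d
ETc = Kc × ET₀ = 1.00 × 2.9871 = 2.9871 mm/d
Over 28 days: 2.9871 × 28 = 83.639 mm

83.6 mm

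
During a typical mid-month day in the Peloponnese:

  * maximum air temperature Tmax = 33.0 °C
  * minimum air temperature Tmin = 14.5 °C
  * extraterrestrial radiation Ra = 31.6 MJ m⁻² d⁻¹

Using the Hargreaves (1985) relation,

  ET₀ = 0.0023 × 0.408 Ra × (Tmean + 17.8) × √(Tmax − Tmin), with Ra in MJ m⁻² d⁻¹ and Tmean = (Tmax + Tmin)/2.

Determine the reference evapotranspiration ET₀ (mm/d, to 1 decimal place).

Tmean = (33.0 + 14.5)/2 = 23.75 °C
0.408 Ra = 0.408 × 31.6 = 12.8928 mm/d equivalent
ET₀ = 0.0023 × 12.8928 × (23.75 + 17.8) × √18.5 = 0.0023 × 12.8928 × 41.55 × 4.3012 = 5.2995 mm/d

5.3 mm/d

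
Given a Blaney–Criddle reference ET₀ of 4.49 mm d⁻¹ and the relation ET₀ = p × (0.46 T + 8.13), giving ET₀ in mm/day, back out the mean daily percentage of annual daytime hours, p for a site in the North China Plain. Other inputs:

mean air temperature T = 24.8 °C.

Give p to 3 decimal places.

p = ET₀ / (0.46 T + 8.13) = 4.49 / (0.46 × 24.8 + 8.13) = 4.49 / 19.538 = 0.2298

0.230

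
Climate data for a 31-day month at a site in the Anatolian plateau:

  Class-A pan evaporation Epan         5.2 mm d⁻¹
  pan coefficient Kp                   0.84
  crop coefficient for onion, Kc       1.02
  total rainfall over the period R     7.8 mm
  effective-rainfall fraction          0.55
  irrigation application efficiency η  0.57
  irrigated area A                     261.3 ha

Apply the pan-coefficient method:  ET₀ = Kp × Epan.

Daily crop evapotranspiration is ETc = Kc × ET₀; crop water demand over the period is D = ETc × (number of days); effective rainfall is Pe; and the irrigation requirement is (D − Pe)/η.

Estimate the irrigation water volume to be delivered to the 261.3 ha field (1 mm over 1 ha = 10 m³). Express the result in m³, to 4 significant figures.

613500 m³

ET₀ = 0.84 × 5.2 = 4.3680 mm/d
ETc = Kc × ET₀ = 1.02 × 4.3680 = 4.4554 mm/d
Crop demand D = ETc × 31 d = 4.4554 × 31 = 138.117 mm
Pe = 0.55 × 7.8 = 4.290 mm
D − Pe = 138.117 − 4.290 = 133.827 mm
Gross irrigation = 133.827 / 0.57 = 234.784 mm
Volume = 234.784 mm × 261.3 ha × 10 = 613490.6 m³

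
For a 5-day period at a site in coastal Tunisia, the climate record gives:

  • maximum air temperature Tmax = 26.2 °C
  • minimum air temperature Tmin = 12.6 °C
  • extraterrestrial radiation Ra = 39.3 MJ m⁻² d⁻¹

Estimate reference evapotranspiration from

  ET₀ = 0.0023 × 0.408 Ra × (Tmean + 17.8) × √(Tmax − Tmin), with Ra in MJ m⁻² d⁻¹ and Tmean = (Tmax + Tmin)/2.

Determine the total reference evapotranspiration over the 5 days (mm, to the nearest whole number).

25 mm

Tmean = (26.2 + 12.6)/2 = 19.40 °C
0.408 Ra = 0.408 × 39.3 = 16.0344 mm/d equivalent
ET₀ = 0.0023 × 16.0344 × (19.40 + 17.8) × √13.6 = 0.0023 × 16.0344 × 37.20 × 3.6878 = 5.0593 mm/d
Over 5 days: 5.0593 × 5 = 25.297 mm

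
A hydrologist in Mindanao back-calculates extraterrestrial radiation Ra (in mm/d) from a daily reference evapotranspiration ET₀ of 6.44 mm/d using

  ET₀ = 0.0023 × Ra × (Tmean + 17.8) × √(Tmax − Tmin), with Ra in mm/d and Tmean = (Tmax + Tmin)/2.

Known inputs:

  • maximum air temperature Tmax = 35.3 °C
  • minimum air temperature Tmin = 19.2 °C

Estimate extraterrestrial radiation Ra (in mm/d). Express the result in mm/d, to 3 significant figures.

15.5 mm/d

Tmean = 27.25 °C; √ΔT = 4.0125
Ra = ET₀ / [0.0023 × (Tmean+17.8) × √ΔT] = 6.44 / (0.0023 × 45.05 × 4.0125) = 15.490 mm/d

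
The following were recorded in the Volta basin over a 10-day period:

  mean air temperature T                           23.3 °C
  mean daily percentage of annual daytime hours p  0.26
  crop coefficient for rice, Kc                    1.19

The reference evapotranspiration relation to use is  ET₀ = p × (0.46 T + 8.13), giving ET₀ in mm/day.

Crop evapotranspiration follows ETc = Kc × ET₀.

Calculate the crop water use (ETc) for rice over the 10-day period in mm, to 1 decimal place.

ET₀ = 0.26 × (0.46 × 23.3 + 8.13) = 0.26 × 18.848 = 4.9005 mm/d
ETc = Kc × ET₀ = 1.19 × 4.9005 = 5.8316 mm/d
Over 10 days: 5.8316 × 10 = 58.316 mm

58.3 mm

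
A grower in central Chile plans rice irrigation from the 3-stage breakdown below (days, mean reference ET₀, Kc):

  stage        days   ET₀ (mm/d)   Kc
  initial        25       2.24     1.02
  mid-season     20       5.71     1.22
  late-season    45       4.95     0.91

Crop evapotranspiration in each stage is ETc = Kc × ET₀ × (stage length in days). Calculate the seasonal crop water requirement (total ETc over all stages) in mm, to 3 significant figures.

399 mm

initial: 1.02 × 2.24 × 25 = 57.12 mm
mid-season: 1.22 × 5.71 × 20 = 139.32 mm
late-season: 0.91 × 4.95 × 45 = 202.70 mm
Seasonal total = 399.14 mm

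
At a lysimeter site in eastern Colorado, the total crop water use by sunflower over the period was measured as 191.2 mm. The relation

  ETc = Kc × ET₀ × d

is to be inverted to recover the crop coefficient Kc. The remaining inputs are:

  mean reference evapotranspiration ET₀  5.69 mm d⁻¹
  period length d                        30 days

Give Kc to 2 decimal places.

ETc = Kc × ET₀ × d  ⇒  Kc = ETc / (ET₀ × d)
Kc = 191.2 / (5.69 × 30) = 191.2 / 170.70 = 1.1201

1.12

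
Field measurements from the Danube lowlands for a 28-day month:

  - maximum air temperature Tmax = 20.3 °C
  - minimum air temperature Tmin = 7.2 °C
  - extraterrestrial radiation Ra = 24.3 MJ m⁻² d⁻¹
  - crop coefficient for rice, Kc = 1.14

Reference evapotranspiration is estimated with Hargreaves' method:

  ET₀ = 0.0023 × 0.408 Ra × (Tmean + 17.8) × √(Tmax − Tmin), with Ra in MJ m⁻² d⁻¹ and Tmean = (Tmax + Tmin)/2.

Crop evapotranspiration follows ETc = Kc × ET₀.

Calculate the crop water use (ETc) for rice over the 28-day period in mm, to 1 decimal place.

83.1 mm

Tmean = (20.3 + 7.2)/2 = 13.75 °C
0.408 Ra = 0.408 × 24.3 = 9.9144 mm/d equivalent
ET₀ = 0.0023 × 9.9144 × (13.75 + 17.8) × √13.1 = 0.0023 × 9.9144 × 31.55 × 3.6194 = 2.6039 mm/d
ETc = Kc × ET₀ = 1.14 × 2.6039 = 2.9684 mm/d
Over 28 days: 2.9684 × 28 = 83.115 mm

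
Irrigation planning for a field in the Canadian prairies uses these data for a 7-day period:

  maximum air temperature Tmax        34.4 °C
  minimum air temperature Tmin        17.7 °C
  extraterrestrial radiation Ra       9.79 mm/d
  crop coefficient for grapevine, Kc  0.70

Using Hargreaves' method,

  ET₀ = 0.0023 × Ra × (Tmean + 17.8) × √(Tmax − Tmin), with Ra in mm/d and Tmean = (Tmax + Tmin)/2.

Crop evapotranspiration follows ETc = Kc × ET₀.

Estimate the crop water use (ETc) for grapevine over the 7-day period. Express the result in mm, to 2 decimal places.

19.77 mm

Tmean = (34.4 + 17.7)/2 = 26.05 °C
ET₀ = 0.0023 × 9.79 × (26.05 + 17.8) × √16.7 = 0.0023 × 9.79 × 43.85 × 4.0866 = 4.0350 mm/d
ETc = Kc × ET₀ = 0.70 × 4.0350 = 2.8245 mm/d
Over 7 days: 2.8245 × 7 = 19.772 mm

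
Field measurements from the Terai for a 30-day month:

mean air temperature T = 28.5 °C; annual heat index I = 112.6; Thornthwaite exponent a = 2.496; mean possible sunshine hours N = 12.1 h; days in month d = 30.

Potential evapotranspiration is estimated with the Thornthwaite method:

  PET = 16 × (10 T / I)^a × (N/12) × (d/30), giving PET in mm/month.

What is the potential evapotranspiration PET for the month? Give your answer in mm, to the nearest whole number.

10T/I = 10 × 28.5 / 112.6 = 2.5311
(10T/I)^a = 2.5311^2.496 = 10.1545
Uncorrected PET = 16 × 10.1545 = 162.472 mm
Correction = (N/12)(d/30) = (12.1/12)(30/30) = 1.0083
PET = 162.472 × 1.0083 = 163.821 mm/month

164 mm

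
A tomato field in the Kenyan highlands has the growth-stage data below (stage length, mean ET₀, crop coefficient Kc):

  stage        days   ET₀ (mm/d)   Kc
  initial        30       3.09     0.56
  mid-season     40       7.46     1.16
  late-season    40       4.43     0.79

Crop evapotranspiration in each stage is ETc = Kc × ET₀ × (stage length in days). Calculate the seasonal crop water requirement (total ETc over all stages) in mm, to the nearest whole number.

538 mm

initial: 0.56 × 3.09 × 30 = 51.91 mm
mid-season: 1.16 × 7.46 × 40 = 346.14 mm
late-season: 0.79 × 4.43 × 40 = 139.99 mm
Seasonal total = 538.04 mm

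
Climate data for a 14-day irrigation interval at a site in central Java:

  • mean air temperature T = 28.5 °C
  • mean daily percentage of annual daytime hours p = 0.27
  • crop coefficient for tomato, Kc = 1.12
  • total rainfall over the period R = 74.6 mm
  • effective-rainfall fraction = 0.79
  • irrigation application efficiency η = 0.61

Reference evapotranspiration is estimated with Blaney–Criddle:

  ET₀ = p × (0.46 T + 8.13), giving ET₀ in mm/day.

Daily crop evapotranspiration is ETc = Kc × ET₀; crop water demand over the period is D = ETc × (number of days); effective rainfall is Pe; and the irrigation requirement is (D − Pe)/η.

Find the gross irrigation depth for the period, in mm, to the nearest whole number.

51 mm

ET₀ = 0.27 × (0.46 × 28.5 + 8.13) = 0.27 × 21.240 = 5.7348 mm/d
ETc = Kc × ET₀ = 1.12 × 5.7348 = 6.4230 mm/d
Crop demand D = ETc × 14 d = 6.4230 × 14 = 89.922 mm
Pe = 0.79 × 74.6 = 58.934 mm
D − Pe = 89.922 − 58.934 = 30.988 mm
Gross irrigation = 30.988 / 0.61 = 50.800 mm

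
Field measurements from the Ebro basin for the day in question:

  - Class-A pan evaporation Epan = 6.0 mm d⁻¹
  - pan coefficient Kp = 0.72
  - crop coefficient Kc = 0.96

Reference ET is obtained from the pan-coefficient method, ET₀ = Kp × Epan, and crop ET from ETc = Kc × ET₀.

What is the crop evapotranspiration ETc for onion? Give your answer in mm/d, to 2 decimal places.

ET₀ = 0.72 × 6.0 = 4.3200 mm/d
ETc = Kc × ET₀ = 0.96 × 4.3200 = 4.1472 mm/d

4.15 mm/d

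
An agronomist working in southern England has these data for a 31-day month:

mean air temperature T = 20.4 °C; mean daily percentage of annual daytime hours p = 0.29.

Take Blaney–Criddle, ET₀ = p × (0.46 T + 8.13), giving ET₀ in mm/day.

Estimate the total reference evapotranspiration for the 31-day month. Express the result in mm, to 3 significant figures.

ET₀ = 0.29 × (0.46 × 20.4 + 8.13) = 0.29 × 17.514 = 5.0791 mm/d
Monthly total = 5.0791 × 31 = 157.452 mm

157 mm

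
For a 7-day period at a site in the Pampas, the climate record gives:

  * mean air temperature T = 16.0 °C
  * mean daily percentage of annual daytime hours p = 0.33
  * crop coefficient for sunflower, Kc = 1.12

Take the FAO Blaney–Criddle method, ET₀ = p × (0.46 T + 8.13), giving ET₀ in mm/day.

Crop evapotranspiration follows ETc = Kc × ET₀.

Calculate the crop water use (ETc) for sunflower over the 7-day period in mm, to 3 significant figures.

ET₀ = 0.33 × (0.46 × 16.0 + 8.13) = 0.33 × 15.490 = 5.1117 mm/d
ETc = Kc × ET₀ = 1.12 × 5.1117 = 5.7251 mm/d
Over 7 days: 5.7251 × 7 = 40.076 mm

40.1 mm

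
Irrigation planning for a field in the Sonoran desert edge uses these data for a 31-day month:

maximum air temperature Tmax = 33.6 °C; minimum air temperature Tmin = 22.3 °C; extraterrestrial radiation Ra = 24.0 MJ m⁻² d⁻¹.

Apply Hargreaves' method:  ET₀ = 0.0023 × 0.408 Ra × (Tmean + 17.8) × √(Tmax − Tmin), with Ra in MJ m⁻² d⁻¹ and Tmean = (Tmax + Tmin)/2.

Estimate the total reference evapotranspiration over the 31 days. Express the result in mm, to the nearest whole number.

107 mm

Tmean = (33.6 + 22.3)/2 = 27.95 °C
0.408 Ra = 0.408 × 24.0 = 9.7920 mm/d equivalent
ET₀ = 0.0023 × 9.7920 × (27.95 + 17.8) × √11.3 = 0.0023 × 9.7920 × 45.75 × 3.3615 = 3.4636 mm/d
Over 31 days: 3.4636 × 31 = 107.372 mm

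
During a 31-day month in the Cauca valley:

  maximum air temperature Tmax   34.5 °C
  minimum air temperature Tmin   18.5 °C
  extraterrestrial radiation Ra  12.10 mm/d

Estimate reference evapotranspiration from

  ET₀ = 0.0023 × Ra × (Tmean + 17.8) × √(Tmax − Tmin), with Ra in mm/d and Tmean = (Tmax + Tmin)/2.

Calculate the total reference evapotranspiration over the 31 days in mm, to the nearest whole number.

153 mm

Tmean = (34.5 + 18.5)/2 = 26.50 °C
ET₀ = 0.0023 × 12.10 × (26.50 + 17.8) × √16.0 = 0.0023 × 12.10 × 44.30 × 4.0000 = 4.9315 mm/d
Over 31 days: 4.9315 × 31 = 152.877 mm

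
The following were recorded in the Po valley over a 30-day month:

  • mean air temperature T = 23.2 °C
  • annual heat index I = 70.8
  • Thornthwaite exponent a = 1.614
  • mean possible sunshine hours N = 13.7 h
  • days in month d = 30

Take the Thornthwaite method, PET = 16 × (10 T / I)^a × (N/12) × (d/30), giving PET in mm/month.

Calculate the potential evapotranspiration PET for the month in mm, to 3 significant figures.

10T/I = 10 × 23.2 / 70.8 = 3.2768
(10T/I)^a = 3.2768^1.614 = 6.7910
Uncorrected PET = 16 × 6.7910 = 108.656 mm
Correction = (N/12)(d/30) = (13.7/12)(30/30) = 1.1417
PET = 108.656 × 1.1417 = 124.053 mm/month

124 mm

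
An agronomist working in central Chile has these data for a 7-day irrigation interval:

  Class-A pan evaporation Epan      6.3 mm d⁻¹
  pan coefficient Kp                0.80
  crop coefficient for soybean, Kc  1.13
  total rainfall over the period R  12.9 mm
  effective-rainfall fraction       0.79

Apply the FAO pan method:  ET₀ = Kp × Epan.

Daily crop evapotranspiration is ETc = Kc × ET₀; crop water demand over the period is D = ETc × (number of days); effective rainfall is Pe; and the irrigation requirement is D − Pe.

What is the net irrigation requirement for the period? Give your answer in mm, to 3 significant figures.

29.7 mm

ET₀ = 0.80 × 6.3 = 5.0400 mm/d
ETc = Kc × ET₀ = 1.13 × 5.0400 = 5.6952 mm/d
Crop demand D = ETc × 7 d = 5.6952 × 7 = 39.866 mm
Pe = 0.79 × 12.9 = 10.191 mm
D − Pe = 39.866 − 10.191 = 29.675 mm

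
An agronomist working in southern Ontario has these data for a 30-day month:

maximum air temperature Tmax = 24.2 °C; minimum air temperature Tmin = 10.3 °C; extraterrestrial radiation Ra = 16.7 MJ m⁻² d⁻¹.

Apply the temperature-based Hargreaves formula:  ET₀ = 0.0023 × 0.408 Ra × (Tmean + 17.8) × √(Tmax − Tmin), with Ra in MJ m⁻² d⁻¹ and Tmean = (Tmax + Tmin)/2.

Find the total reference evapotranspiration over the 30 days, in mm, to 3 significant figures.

Tmean = (24.2 + 10.3)/2 = 17.25 °C
0.408 Ra = 0.408 × 16.7 = 6.8136 mm/d equivalent
ET₀ = 0.0023 × 6.8136 × (17.25 + 17.8) × √13.9 = 0.0023 × 6.8136 × 35.05 × 3.7283 = 2.0479 mm/d
Over 30 days: 2.0479 × 30 = 61.437 mm

61.4 mm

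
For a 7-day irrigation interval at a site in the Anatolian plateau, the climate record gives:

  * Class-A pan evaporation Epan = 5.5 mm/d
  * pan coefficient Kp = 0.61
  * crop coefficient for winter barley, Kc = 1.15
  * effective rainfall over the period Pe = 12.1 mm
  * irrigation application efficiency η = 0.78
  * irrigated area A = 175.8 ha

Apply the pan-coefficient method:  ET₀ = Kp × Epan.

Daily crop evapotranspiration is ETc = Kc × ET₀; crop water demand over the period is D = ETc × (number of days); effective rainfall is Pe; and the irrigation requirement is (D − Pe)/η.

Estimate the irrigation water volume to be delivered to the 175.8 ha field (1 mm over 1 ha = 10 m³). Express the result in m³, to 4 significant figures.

ET₀ = 0.61 × 5.5 = 3.3550 mm/d
ETc = Kc × ET₀ = 1.15 × 3.3550 = 3.8583 mm/d
Crop demand D = ETc × 7 d = 3.8583 × 7 = 27.008 mm
D − Pe = 27.008 − 12.1 = 14.908 mm
Gross irrigation = 14.908 / 0.78 = 19.113 mm
Volume = 19.113 mm × 175.8 ha × 10 = 33600.7 m³

33600 m³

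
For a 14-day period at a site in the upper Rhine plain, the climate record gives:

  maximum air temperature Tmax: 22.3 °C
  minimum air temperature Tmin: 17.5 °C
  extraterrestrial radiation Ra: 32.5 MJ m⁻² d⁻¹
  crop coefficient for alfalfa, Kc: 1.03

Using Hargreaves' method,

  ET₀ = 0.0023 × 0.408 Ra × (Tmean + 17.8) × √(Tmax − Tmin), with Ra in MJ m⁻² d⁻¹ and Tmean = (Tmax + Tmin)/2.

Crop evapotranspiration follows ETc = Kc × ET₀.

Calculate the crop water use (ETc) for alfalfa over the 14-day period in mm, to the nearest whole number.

Tmean = (22.3 + 17.5)/2 = 19.90 °C
0.408 Ra = 0.408 × 32.5 = 13.2600 mm/d equivalent
ET₀ = 0.0023 × 13.2600 × (19.90 + 17.8) × √4.8 = 0.0023 × 13.2600 × 37.70 × 2.1909 = 2.5190 mm/d
ETc = Kc × ET₀ = 1.03 × 2.5190 = 2.5946 mm/d
Over 14 days: 2.5946 × 14 = 36.324 mm

36 mm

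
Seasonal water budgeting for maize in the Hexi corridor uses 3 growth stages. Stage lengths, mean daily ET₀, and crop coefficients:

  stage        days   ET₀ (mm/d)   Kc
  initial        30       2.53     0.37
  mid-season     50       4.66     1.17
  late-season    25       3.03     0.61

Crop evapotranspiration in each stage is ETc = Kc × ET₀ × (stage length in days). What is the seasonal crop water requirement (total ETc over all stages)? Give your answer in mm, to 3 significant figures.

initial: 0.37 × 2.53 × 30 = 28.08 mm
mid-season: 1.17 × 4.66 × 50 = 272.61 mm
late-season: 0.61 × 3.03 × 25 = 46.21 mm
Seasonal total = 346.90 mm

347 mm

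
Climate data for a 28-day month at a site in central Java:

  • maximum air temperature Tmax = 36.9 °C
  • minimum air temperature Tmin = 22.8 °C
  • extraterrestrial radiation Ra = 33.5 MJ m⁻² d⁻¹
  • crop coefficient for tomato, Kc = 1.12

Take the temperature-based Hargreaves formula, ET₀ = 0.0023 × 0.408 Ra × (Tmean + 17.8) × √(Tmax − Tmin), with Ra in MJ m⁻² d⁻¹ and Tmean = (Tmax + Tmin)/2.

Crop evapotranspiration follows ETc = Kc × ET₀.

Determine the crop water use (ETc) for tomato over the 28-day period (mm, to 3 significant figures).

176 mm

Tmean = (36.9 + 22.8)/2 = 29.85 °C
0.408 Ra = 0.408 × 33.5 = 13.6680 mm/d equivalent
ET₀ = 0.0023 × 13.6680 × (29.85 + 17.8) × √14.1 = 0.0023 × 13.6680 × 47.65 × 3.7550 = 5.6248 mm/d
ETc = Kc × ET₀ = 1.12 × 5.6248 = 6.2998 mm/d
Over 28 days: 6.2998 × 28 = 176.394 mm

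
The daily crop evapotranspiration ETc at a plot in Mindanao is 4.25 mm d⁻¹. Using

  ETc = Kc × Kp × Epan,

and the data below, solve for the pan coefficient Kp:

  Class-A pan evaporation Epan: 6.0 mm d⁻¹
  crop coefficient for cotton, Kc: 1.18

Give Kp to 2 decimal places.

ETc = Kc × Kp × Epan  ⇒  Kp = ETc / (Kc × Epan)
Kp = 4.25 / (1.18 × 6.0) = 4.25 / 7.080 = 0.6003

0.60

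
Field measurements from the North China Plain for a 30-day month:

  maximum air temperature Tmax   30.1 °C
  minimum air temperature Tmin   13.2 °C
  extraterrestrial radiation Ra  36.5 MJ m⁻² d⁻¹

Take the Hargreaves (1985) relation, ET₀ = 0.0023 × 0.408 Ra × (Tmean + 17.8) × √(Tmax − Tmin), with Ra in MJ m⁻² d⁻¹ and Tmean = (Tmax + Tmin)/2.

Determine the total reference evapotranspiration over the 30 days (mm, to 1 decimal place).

166.6 mm

Tmean = (30.1 + 13.2)/2 = 21.65 °C
0.408 Ra = 0.408 × 36.5 = 14.8920 mm/d equivalent
ET₀ = 0.0023 × 14.8920 × (21.65 + 17.8) × √16.9 = 0.0023 × 14.8920 × 39.45 × 4.1110 = 5.5549 mm/d
Over 30 days: 5.5549 × 30 = 166.647 mm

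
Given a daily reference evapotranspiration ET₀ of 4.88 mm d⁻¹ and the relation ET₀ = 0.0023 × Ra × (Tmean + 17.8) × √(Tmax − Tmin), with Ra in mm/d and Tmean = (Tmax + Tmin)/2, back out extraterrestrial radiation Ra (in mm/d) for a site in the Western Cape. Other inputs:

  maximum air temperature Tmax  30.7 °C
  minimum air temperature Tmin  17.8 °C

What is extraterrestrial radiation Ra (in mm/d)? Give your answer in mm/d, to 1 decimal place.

Tmean = 24.25 °C; √ΔT = 3.5917
Ra = ET₀ / [0.0023 × (Tmean+17.8) × √ΔT] = 4.88 / (0.0023 × 42.05 × 3.5917) = 14.048 mm/d

14.0 mm/d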